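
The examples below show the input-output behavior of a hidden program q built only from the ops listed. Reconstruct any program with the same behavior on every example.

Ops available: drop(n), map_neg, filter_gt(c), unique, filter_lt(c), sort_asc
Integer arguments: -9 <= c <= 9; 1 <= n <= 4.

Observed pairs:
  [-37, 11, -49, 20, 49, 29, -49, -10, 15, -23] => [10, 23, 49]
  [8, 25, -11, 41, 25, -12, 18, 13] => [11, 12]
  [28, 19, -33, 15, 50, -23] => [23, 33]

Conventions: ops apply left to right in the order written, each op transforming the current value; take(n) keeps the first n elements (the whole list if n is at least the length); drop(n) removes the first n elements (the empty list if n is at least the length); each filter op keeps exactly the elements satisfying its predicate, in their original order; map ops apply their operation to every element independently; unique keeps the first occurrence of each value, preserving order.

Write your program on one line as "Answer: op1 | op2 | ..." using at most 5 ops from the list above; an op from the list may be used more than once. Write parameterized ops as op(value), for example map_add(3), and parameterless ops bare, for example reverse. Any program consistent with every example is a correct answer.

drop(1) | unique | map_neg | sort_asc | filter_gt(-5)

Check, running the answer program on each example:
  [-37, 11, -49, 20, 49, 29, -49, -10, 15, -23] -> [11, -49, 20, 49, 29, -49, -10, 15, -23] -> [11, -49, 20, 49, 29, -10, 15, -23] -> [-11, 49, -20, -49, -29, 10, -15, 23] -> [-49, -29, -20, -15, -11, 10, 23, 49] -> [10, 23, 49]
  [8, 25, -11, 41, 25, -12, 18, 13] -> [25, -11, 41, 25, -12, 18, 13] -> [25, -11, 41, -12, 18, 13] -> [-25, 11, -41, 12, -18, -13] -> [-41, -25, -18, -13, 11, 12] -> [11, 12]
  [28, 19, -33, 15, 50, -23] -> [19, -33, 15, 50, -23] -> [19, -33, 15, 50, -23] -> [-19, 33, -15, -50, 23] -> [-50, -19, -15, 23, 33] -> [23, 33]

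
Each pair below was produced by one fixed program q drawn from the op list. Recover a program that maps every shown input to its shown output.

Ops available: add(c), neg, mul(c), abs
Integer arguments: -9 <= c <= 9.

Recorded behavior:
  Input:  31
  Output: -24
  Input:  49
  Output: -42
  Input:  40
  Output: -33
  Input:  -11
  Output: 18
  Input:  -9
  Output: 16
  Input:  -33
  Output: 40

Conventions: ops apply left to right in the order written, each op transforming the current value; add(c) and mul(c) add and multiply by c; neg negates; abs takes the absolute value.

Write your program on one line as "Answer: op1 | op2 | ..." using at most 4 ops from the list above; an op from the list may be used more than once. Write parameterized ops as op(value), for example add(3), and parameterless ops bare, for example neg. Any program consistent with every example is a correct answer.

neg | add(3) | add(-1) | add(5)

Check, running the answer program on each example:
  31 -> -31 -> -28 -> -29 -> -24
  49 -> -49 -> -46 -> -47 -> -42
  40 -> -40 -> -37 -> -38 -> -33
  -11 -> 11 -> 14 -> 13 -> 18
  -9 -> 9 -> 12 -> 11 -> 16
  -33 -> 33 -> 36 -> 35 -> 40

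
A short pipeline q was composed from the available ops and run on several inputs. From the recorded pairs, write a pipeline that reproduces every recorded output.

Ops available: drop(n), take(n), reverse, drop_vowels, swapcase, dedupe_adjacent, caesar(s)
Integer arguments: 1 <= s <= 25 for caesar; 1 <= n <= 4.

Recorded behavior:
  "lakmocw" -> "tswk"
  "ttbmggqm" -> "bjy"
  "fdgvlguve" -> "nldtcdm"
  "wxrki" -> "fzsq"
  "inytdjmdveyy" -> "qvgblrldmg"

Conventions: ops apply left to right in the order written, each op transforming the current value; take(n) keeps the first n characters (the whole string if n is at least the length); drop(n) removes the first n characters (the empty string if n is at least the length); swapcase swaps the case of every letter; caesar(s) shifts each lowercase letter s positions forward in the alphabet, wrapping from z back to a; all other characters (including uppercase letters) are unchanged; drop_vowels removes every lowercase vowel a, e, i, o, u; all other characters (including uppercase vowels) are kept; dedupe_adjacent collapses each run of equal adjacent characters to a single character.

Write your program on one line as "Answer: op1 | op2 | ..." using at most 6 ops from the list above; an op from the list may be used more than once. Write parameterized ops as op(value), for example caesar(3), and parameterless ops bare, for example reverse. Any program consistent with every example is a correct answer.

dedupe_adjacent | caesar(7) | caesar(1) | reverse | drop_vowels | reverse

Check, running the answer program on each example:
  "lakmocw" -> "lakmocw" -> "shrtvjd" -> "tisuwke" -> "ekwusit" -> "kwst" -> "tswk"
  "ttbmggqm" -> "tbmgqm" -> "aitnxt" -> "bjuoyu" -> "uyoujb" -> "yjb" -> "bjy"
  "fdgvlguve" -> "fdgvlguve" -> "mkncsnbcl" -> "nlodtocdm" -> "mdcotdoln" -> "mdctdln" -> "nldtcdm"
  "wxrki" -> "wxrki" -> "deyrp" -> "efzsq" -> "qszfe" -> "qszf" -> "fzsq"
  "inytdjmdveyy" -> "inytdjmdvey" -> "pufakqtkclf" -> "qvgblruldmg" -> "gmdlurlbgvq" -> "gmdlrlbgvq" -> "qvgblrldmg"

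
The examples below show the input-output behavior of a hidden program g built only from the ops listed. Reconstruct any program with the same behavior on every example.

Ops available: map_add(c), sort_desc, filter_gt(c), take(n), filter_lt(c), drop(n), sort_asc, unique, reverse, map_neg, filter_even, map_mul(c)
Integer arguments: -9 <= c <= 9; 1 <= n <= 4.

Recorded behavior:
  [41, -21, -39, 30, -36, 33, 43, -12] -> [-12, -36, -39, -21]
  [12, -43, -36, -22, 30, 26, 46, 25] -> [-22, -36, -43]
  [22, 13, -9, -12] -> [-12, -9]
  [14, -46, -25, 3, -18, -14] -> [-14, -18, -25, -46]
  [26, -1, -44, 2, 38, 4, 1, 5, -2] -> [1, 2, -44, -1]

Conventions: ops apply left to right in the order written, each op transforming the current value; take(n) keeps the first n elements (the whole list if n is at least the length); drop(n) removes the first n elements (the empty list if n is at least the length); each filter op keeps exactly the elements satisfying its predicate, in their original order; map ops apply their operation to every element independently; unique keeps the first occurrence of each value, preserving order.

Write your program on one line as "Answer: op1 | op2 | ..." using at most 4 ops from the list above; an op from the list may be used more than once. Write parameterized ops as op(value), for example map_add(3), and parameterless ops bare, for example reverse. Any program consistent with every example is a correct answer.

filter_lt(3) | take(4) | reverse

Check, running the answer program on each example:
  [41, -21, -39, 30, -36, 33, 43, -12] -> [-21, -39, -36, -12] -> [-21, -39, -36, -12] -> [-12, -36, -39, -21]
  [12, -43, -36, -22, 30, 26, 46, 25] -> [-43, -36, -22] -> [-43, -36, -22] -> [-22, -36, -43]
  [22, 13, -9, -12] -> [-9, -12] -> [-9, -12] -> [-12, -9]
  [14, -46, -25, 3, -18, -14] -> [-46, -25, -18, -14] -> [-46, -25, -18, -14] -> [-14, -18, -25, -46]
  [26, -1, -44, 2, 38, 4, 1, 5, -2] -> [-1, -44, 2, 1, -2] -> [-1, -44, 2, 1] -> [1, 2, -44, -1]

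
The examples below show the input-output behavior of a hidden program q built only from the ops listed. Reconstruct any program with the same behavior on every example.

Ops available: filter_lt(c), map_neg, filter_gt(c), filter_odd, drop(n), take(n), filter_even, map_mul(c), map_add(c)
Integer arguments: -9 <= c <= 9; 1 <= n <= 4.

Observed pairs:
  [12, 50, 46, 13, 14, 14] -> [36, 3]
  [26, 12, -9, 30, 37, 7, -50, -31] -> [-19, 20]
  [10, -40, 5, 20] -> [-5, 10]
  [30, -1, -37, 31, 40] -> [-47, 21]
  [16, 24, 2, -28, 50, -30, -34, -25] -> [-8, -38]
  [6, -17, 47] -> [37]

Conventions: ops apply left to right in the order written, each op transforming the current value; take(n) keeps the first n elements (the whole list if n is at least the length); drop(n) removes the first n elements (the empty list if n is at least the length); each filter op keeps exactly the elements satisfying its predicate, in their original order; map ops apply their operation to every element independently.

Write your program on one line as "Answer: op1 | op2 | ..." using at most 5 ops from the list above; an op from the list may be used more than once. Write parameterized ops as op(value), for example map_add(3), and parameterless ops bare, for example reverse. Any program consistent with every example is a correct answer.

drop(1) | take(3) | map_add(-7) | map_add(-3) | drop(1)

Check, running the answer program on each example:
  [12, 50, 46, 13, 14, 14] -> [50, 46, 13, 14, 14] -> [50, 46, 13] -> [43, 39, 6] -> [40, 36, 3] -> [36, 3]
  [26, 12, -9, 30, 37, 7, -50, -31] -> [12, -9, 30, 37, 7, -50, -31] -> [12, -9, 30] -> [5, -16, 23] -> [2, -19, 20] -> [-19, 20]
  [10, -40, 5, 20] -> [-40, 5, 20] -> [-40, 5, 20] -> [-47, -2, 13] -> [-50, -5, 10] -> [-5, 10]
  [30, -1, -37, 31, 40] -> [-1, -37, 31, 40] -> [-1, -37, 31] -> [-8, -44, 24] -> [-11, -47, 21] -> [-47, 21]
  [16, 24, 2, -28, 50, -30, -34, -25] -> [24, 2, -28, 50, -30, -34, -25] -> [24, 2, -28] -> [17, -5, -35] -> [14, -8, -38] -> [-8, -38]
  [6, -17, 47] -> [-17, 47] -> [-17, 47] -> [-24, 40] -> [-27, 37] -> [37]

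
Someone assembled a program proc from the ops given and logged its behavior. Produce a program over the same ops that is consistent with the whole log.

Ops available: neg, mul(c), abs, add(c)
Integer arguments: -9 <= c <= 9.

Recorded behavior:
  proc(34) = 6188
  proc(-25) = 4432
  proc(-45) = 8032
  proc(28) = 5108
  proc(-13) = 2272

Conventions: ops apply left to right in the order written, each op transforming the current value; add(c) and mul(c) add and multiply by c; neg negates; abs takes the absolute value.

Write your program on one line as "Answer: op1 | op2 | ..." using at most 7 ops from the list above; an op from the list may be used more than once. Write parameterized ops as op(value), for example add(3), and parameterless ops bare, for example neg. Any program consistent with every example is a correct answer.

mul(-5) | add(-2) | mul(4) | mul(-9) | add(-4) | abs

Check, running the answer program on each example:
  34 -> -170 -> -172 -> -688 -> 6192 -> 6188 -> 6188
  -25 -> 125 -> 123 -> 492 -> -4428 -> -4432 -> 4432
  -45 -> 225 -> 223 -> 892 -> -8028 -> -8032 -> 8032
  28 -> -140 -> -142 -> -568 -> 5112 -> 5108 -> 5108
  -13 -> 65 -> 63 -> 252 -> -2268 -> -2272 -> 2272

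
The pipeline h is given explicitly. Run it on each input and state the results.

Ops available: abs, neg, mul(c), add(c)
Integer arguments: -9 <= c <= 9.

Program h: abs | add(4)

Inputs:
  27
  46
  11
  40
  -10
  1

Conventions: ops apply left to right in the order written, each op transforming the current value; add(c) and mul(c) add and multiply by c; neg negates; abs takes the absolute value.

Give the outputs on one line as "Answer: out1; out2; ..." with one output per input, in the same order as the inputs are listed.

31; 50; 15; 44; 14; 5

Execution, op by op:
  27 -> 27 -> 31
  46 -> 46 -> 50
  11 -> 11 -> 15
  40 -> 40 -> 44
  -10 -> 10 -> 14
  1 -> 1 -> 5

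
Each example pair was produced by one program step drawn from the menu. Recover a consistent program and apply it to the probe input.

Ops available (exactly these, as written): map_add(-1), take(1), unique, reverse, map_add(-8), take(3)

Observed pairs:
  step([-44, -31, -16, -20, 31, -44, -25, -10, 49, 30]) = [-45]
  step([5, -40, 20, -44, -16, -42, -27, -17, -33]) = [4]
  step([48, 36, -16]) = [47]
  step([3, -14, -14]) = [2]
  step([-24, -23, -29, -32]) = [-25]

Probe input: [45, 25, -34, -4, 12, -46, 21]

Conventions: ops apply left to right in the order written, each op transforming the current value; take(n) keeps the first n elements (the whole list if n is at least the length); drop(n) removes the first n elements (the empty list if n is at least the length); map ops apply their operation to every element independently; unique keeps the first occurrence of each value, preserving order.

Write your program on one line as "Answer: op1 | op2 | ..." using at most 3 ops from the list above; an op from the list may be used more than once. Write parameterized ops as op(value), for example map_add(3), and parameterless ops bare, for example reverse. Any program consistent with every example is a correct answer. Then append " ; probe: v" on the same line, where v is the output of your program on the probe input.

take(1) | map_add(-1) ; probe: [44]

Check, running the answer program on each example:
  [-44, -31, -16, -20, 31, -44, -25, -10, 49, 30] -> [-44] -> [-45]
  [5, -40, 20, -44, -16, -42, -27, -17, -33] -> [5] -> [4]
  [48, 36, -16] -> [48] -> [47]
  [3, -14, -14] -> [3] -> [2]
  [-24, -23, -29, -32] -> [-24] -> [-25]
  probe: [45, 25, -34, -4, 12, -46, 21] -> [45] -> [44]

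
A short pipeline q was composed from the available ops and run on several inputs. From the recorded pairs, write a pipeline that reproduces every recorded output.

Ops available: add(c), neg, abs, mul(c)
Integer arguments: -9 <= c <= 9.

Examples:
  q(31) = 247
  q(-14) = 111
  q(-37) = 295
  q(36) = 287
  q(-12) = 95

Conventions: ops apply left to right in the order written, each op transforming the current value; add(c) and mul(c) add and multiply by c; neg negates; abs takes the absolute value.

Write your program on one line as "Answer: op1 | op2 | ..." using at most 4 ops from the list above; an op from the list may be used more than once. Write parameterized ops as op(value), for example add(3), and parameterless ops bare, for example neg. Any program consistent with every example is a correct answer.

neg | abs | mul(8) | add(-1)

Check, running the answer program on each example:
  31 -> -31 -> 31 -> 248 -> 247
  -14 -> 14 -> 14 -> 112 -> 111
  -37 -> 37 -> 37 -> 296 -> 295
  36 -> -36 -> 36 -> 288 -> 287
  -12 -> 12 -> 12 -> 96 -> 95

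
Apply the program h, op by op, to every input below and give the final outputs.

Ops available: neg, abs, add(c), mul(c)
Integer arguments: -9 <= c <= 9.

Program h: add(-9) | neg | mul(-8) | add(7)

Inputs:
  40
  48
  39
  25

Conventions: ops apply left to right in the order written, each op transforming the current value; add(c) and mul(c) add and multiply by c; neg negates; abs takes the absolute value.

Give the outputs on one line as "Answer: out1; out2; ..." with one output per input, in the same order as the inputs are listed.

Execution, op by op:
  40 -> 31 -> -31 -> 248 -> 255
  48 -> 39 -> -39 -> 312 -> 319
  39 -> 30 -> -30 -> 240 -> 247
  25 -> 16 -> -16 -> 128 -> 135

255; 319; 247; 135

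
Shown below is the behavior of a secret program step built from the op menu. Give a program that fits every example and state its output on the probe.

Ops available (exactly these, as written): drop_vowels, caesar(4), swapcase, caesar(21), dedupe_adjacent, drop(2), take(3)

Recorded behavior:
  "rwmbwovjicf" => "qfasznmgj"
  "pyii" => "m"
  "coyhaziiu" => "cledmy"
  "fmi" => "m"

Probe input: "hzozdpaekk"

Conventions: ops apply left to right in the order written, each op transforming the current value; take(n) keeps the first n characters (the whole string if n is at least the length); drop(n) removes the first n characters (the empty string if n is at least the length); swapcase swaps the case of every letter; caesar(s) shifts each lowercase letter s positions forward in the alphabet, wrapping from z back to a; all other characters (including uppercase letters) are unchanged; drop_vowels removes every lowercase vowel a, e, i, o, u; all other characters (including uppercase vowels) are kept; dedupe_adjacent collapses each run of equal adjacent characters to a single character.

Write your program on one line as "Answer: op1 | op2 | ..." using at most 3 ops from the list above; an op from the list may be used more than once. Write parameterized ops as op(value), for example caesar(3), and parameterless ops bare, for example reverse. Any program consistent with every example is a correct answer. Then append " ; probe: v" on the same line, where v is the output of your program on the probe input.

caesar(4) | dedupe_adjacent | drop(2) ; probe: "sdhteio"

Check, running the answer program on each example:
  "rwmbwovjicf" -> "vaqfasznmgj" -> "vaqfasznmgj" -> "qfasznmgj"
  "pyii" -> "tcmm" -> "tcm" -> "m"
  "coyhaziiu" -> "gscledmmy" -> "gscledmy" -> "cledmy"
  "fmi" -> "jqm" -> "jqm" -> "m"
  probe: "hzozdpaekk" -> "ldsdhteioo" -> "ldsdhteio" -> "sdhteio"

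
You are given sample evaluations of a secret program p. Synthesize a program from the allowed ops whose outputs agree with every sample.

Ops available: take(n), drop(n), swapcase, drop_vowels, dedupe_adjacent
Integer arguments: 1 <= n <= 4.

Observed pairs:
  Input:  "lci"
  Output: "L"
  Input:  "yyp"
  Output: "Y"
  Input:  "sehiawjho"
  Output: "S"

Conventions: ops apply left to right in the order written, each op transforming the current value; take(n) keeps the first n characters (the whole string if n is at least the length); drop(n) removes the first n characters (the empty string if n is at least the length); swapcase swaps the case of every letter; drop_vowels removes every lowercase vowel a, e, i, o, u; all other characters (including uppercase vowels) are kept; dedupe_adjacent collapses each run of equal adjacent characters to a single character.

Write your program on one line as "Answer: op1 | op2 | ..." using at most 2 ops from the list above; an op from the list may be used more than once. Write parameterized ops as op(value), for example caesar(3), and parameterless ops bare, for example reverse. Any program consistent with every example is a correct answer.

swapcase | take(1)

Check, running the answer program on each example:
  "lci" -> "LCI" -> "L"
  "yyp" -> "YYP" -> "Y"
  "sehiawjho" -> "SEHIAWJHO" -> "S"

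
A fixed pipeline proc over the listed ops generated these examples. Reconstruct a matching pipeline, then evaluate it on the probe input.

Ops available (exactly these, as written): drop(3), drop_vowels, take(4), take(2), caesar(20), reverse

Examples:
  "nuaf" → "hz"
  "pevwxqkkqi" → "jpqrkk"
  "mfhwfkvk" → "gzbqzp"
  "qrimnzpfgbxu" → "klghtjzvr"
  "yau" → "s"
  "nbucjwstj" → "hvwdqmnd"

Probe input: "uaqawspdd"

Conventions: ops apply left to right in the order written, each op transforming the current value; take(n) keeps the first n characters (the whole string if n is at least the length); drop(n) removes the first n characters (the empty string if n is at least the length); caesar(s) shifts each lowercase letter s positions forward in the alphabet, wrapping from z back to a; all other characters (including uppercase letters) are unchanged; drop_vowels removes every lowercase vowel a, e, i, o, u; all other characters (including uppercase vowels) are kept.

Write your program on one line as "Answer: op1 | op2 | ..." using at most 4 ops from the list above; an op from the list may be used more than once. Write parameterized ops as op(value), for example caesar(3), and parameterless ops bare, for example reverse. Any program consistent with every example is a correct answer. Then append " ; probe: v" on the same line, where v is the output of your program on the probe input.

drop_vowels | caesar(20) | drop_vowels ; probe: "kqmjxx"

Check, running the answer program on each example:
  "nuaf" -> "nf" -> "hz" -> "hz"
  "pevwxqkkqi" -> "pvwxqkkq" -> "jpqrkeek" -> "jpqrkk"
  "mfhwfkvk" -> "mfhwfkvk" -> "gzbqzepe" -> "gzbqzp"
  "qrimnzpfgbxu" -> "qrmnzpfgbx" -> "klghtjzavr" -> "klghtjzvr"
  "yau" -> "y" -> "s" -> "s"
  "nbucjwstj" -> "nbcjwstj" -> "hvwdqmnd" -> "hvwdqmnd"
  probe: "uaqawspdd" -> "qwspdd" -> "kqmjxx" -> "kqmjxx"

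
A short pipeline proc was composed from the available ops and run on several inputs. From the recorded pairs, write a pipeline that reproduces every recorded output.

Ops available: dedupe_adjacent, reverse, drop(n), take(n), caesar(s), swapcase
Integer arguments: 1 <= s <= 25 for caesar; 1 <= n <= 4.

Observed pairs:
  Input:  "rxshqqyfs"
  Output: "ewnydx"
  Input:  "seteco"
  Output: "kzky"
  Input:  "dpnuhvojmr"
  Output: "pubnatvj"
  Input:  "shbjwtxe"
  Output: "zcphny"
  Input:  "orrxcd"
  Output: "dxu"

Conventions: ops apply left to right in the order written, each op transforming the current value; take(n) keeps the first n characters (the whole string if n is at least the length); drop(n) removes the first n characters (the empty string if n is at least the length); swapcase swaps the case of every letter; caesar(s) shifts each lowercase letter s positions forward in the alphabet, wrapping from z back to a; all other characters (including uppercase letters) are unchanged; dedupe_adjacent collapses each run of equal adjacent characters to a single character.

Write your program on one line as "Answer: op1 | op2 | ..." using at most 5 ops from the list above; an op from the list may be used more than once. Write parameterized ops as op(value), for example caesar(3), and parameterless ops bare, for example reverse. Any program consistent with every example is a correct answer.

reverse | dedupe_adjacent | caesar(6) | drop(2)

Check, running the answer program on each example:
  "rxshqqyfs" -> "sfyqqhsxr" -> "sfyqhsxr" -> "ylewnydx" -> "ewnydx"
  "seteco" -> "ocetes" -> "ocetes" -> "uikzky" -> "kzky"
  "dpnuhvojmr" -> "rmjovhunpd" -> "rmjovhunpd" -> "xspubnatvj" -> "pubnatvj"
  "shbjwtxe" -> "extwjbhs" -> "extwjbhs" -> "kdzcphny" -> "zcphny"
  "orrxcd" -> "dcxrro" -> "dcxro" -> "jidxu" -> "dxu"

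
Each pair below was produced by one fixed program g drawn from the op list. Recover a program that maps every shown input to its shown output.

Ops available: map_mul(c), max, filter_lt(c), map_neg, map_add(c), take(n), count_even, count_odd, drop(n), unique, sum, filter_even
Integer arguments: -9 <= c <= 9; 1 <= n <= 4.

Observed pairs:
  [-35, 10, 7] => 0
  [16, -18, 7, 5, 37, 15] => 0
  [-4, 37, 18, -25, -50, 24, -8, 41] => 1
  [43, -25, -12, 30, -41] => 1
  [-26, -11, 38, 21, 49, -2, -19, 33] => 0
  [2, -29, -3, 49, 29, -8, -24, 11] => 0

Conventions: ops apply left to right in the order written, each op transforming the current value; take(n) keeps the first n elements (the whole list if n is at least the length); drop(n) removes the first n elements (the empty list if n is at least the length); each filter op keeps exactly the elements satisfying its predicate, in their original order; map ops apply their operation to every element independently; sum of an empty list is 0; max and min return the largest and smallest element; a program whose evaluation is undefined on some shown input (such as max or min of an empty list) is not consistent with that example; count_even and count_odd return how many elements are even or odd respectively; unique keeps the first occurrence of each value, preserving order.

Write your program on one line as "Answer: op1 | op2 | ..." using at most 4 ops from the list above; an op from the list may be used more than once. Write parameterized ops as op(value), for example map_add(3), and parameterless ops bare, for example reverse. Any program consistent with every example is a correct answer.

take(3) | map_neg | filter_lt(-9) | count_odd

Check, running the answer program on each example:
  [-35, 10, 7] -> [-35, 10, 7] -> [35, -10, -7] -> [-10] -> 0
  [16, -18, 7, 5, 37, 15] -> [16, -18, 7] -> [-16, 18, -7] -> [-16] -> 0
  [-4, 37, 18, -25, -50, 24, -8, 41] -> [-4, 37, 18] -> [4, -37, -18] -> [-37, -18] -> 1
  [43, -25, -12, 30, -41] -> [43, -25, -12] -> [-43, 25, 12] -> [-43] -> 1
  [-26, -11, 38, 21, 49, -2, -19, 33] -> [-26, -11, 38] -> [26, 11, -38] -> [-38] -> 0
  [2, -29, -3, 49, 29, -8, -24, 11] -> [2, -29, -3] -> [-2, 29, 3] -> [] -> 0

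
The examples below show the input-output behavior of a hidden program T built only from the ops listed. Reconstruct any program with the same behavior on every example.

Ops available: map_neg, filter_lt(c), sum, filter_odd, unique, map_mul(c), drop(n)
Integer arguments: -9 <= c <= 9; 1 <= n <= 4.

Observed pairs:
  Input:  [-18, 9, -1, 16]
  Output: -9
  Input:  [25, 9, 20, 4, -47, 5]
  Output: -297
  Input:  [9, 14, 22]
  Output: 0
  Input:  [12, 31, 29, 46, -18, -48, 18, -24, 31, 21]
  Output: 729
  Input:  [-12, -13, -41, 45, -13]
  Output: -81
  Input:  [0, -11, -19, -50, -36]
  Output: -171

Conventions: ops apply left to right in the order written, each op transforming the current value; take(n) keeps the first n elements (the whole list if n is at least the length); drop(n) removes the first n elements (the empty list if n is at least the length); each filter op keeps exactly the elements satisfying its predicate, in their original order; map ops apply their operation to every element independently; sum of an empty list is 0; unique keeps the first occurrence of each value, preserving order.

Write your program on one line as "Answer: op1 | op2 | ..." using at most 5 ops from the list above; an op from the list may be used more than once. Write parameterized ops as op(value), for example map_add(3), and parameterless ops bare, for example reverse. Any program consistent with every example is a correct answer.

filter_odd | map_mul(9) | drop(1) | sum

Check, running the answer program on each example:
  [-18, 9, -1, 16] -> [9, -1] -> [81, -9] -> [-9] -> -9
  [25, 9, 20, 4, -47, 5] -> [25, 9, -47, 5] -> [225, 81, -423, 45] -> [81, -423, 45] -> -297
  [9, 14, 22] -> [9] -> [81] -> [] -> 0
  [12, 31, 29, 46, -18, -48, 18, -24, 31, 21] -> [31, 29, 31, 21] -> [279, 261, 279, 189] -> [261, 279, 189] -> 729
  [-12, -13, -41, 45, -13] -> [-13, -41, 45, -13] -> [-117, -369, 405, -117] -> [-369, 405, -117] -> -81
  [0, -11, -19, -50, -36] -> [-11, -19] -> [-99, -171] -> [-171] -> -171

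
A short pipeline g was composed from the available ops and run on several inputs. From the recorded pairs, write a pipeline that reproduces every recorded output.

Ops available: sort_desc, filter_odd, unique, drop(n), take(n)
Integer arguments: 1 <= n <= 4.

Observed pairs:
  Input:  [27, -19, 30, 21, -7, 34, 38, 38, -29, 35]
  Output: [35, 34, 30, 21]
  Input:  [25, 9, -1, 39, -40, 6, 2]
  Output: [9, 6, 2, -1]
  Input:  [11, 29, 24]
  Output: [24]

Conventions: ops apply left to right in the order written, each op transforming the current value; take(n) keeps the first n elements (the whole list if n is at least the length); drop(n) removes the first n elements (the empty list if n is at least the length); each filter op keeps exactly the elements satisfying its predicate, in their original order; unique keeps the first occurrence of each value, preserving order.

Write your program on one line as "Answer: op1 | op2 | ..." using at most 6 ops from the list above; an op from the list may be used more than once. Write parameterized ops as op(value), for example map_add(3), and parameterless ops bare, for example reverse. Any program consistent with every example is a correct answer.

drop(1) | sort_desc | unique | drop(1) | take(4)

Check, running the answer program on each example:
  [27, -19, 30, 21, -7, 34, 38, 38, -29, 35] -> [-19, 30, 21, -7, 34, 38, 38, -29, 35] -> [38, 38, 35, 34, 30, 21, -7, -19, -29] -> [38, 35, 34, 30, 21, -7, -19, -29] -> [35, 34, 30, 21, -7, -19, -29] -> [35, 34, 30, 21]
  [25, 9, -1, 39, -40, 6, 2] -> [9, -1, 39, -40, 6, 2] -> [39, 9, 6, 2, -1, -40] -> [39, 9, 6, 2, -1, -40] -> [9, 6, 2, -1, -40] -> [9, 6, 2, -1]
  [11, 29, 24] -> [29, 24] -> [29, 24] -> [29, 24] -> [24] -> [24]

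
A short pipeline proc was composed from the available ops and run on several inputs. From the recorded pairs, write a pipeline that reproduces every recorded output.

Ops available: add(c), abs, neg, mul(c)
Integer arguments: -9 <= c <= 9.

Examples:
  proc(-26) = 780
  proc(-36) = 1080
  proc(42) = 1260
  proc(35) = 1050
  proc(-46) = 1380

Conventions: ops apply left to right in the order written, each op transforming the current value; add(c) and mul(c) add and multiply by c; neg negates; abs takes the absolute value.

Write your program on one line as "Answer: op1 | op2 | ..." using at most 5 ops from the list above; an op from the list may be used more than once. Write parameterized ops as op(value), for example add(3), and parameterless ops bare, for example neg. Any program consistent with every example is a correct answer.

neg | mul(-6) | abs | mul(5)

Check, running the answer program on each example:
  -26 -> 26 -> -156 -> 156 -> 780
  -36 -> 36 -> -216 -> 216 -> 1080
  42 -> -42 -> 252 -> 252 -> 1260
  35 -> -35 -> 210 -> 210 -> 1050
  -46 -> 46 -> -276 -> 276 -> 1380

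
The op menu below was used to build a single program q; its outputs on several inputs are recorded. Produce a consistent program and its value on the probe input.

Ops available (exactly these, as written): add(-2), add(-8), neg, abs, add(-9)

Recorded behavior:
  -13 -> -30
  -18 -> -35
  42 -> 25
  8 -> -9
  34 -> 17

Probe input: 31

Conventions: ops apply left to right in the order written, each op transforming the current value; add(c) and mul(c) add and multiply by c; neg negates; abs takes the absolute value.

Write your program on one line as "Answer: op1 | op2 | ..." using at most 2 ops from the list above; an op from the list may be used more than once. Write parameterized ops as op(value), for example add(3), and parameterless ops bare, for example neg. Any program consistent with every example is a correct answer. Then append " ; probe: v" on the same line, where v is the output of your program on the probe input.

add(-8) | add(-9) ; probe: 14

Check, running the answer program on each example:
  -13 -> -21 -> -30
  -18 -> -26 -> -35
  42 -> 34 -> 25
  8 -> 0 -> -9
  34 -> 26 -> 17
  probe: 31 -> 23 -> 14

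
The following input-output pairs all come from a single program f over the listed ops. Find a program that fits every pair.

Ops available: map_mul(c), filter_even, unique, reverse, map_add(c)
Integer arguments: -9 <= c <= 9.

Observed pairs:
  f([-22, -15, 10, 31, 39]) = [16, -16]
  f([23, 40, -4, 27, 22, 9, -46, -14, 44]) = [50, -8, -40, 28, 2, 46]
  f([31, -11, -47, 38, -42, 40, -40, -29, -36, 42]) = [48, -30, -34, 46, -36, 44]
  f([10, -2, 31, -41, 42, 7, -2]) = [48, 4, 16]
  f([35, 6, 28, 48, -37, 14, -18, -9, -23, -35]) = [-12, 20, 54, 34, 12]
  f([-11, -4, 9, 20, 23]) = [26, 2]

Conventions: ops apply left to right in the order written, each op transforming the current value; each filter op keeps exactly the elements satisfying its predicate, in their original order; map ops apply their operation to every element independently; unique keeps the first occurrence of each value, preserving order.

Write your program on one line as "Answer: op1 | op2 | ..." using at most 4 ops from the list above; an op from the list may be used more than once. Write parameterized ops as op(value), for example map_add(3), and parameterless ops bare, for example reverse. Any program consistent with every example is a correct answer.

unique | map_add(6) | filter_even | reverse

Check, running the answer program on each example:
  [-22, -15, 10, 31, 39] -> [-22, -15, 10, 31, 39] -> [-16, -9, 16, 37, 45] -> [-16, 16] -> [16, -16]
  [23, 40, -4, 27, 22, 9, -46, -14, 44] -> [23, 40, -4, 27, 22, 9, -46, -14, 44] -> [29, 46, 2, 33, 28, 15, -40, -8, 50] -> [46, 2, 28, -40, -8, 50] -> [50, -8, -40, 28, 2, 46]
  [31, -11, -47, 38, -42, 40, -40, -29, -36, 42] -> [31, -11, -47, 38, -42, 40, -40, -29, -36, 42] -> [37, -5, -41, 44, -36, 46, -34, -23, -30, 48] -> [44, -36, 46, -34, -30, 48] -> [48, -30, -34, 46, -36, 44]
  [10, -2, 31, -41, 42, 7, -2] -> [10, -2, 31, -41, 42, 7] -> [16, 4, 37, -35, 48, 13] -> [16, 4, 48] -> [48, 4, 16]
  [35, 6, 28, 48, -37, 14, -18, -9, -23, -35] -> [35, 6, 28, 48, -37, 14, -18, -9, -23, -35] -> [41, 12, 34, 54, -31, 20, -12, -3, -17, -29] -> [12, 34, 54, 20, -12] -> [-12, 20, 54, 34, 12]
  [-11, -4, 9, 20, 23] -> [-11, -4, 9, 20, 23] -> [-5, 2, 15, 26, 29] -> [2, 26] -> [26, 2]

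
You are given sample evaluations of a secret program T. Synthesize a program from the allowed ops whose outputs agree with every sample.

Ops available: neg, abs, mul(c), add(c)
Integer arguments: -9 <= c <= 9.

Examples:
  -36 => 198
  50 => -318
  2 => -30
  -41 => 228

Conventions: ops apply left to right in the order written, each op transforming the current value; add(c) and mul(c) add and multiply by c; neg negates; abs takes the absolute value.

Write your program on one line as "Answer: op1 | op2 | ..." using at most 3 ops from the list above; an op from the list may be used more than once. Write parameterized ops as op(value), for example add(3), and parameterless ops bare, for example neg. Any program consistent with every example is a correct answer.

neg | add(-3) | mul(6)

Check, running the answer program on each example:
  -36 -> 36 -> 33 -> 198
  50 -> -50 -> -53 -> -318
  2 -> -2 -> -5 -> -30
  -41 -> 41 -> 38 -> 228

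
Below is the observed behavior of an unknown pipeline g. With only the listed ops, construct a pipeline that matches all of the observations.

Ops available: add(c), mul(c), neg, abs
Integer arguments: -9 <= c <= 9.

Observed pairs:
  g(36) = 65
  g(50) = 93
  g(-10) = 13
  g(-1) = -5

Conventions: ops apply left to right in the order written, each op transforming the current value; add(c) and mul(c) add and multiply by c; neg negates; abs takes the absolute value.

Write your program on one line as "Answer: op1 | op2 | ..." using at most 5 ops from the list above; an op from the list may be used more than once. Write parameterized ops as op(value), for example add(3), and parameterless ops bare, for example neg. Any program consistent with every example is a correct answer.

abs | mul(-2) | abs | add(-7)

Check, running the answer program on each example:
  36 -> 36 -> -72 -> 72 -> 65
  50 -> 50 -> -100 -> 100 -> 93
  -10 -> 10 -> -20 -> 20 -> 13
  -1 -> 1 -> -2 -> 2 -> -5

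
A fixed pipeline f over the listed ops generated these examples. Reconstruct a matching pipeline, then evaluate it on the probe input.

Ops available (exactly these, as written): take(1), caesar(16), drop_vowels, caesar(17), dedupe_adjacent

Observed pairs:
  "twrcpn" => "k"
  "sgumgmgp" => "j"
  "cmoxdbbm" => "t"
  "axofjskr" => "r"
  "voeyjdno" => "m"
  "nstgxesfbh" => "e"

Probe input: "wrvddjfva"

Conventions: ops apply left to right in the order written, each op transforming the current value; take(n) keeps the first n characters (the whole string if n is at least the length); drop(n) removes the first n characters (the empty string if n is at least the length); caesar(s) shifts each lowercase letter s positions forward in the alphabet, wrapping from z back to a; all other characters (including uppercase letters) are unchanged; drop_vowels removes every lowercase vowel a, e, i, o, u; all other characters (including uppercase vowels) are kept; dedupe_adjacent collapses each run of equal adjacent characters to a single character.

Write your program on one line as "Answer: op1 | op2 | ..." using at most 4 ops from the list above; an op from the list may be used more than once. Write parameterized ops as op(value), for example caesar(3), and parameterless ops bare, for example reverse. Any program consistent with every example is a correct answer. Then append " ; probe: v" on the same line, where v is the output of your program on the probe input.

dedupe_adjacent | caesar(17) | take(1) ; probe: "n"

Check, running the answer program on each example:
  "twrcpn" -> "twrcpn" -> "knitge" -> "k"
  "sgumgmgp" -> "sgumgmgp" -> "jxldxdxg" -> "j"
  "cmoxdbbm" -> "cmoxdbm" -> "tdfousd" -> "t"
  "axofjskr" -> "axofjskr" -> "rofwajbi" -> "r"
  "voeyjdno" -> "voeyjdno" -> "mfvpauef" -> "m"
  "nstgxesfbh" -> "nstgxesfbh" -> "ejkxovjwsy" -> "e"
  probe: "wrvddjfva" -> "wrvdjfva" -> "nimuawmr" -> "n"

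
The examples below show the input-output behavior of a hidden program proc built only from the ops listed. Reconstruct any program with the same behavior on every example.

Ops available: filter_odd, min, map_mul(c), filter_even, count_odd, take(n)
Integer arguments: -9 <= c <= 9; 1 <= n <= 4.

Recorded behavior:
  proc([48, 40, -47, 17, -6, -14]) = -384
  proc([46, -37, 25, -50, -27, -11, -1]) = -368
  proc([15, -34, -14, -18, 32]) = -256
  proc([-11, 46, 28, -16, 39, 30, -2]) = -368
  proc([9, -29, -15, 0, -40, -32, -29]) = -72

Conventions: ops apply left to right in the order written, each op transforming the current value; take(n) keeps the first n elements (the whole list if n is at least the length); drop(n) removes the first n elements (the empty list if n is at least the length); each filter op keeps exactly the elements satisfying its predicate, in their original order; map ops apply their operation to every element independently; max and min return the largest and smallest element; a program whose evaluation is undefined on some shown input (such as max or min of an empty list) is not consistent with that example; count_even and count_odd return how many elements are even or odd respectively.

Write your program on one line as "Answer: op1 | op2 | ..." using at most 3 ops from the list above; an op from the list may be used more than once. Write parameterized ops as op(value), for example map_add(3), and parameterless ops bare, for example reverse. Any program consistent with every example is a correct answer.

map_mul(-8) | min

Check, running the answer program on each example:
  [48, 40, -47, 17, -6, -14] -> [-384, -320, 376, -136, 48, 112] -> -384
  [46, -37, 25, -50, -27, -11, -1] -> [-368, 296, -200, 400, 216, 88, 8] -> -368
  [15, -34, -14, -18, 32] -> [-120, 272, 112, 144, -256] -> -256
  [-11, 46, 28, -16, 39, 30, -2] -> [88, -368, -224, 128, -312, -240, 16] -> -368
  [9, -29, -15, 0, -40, -32, -29] -> [-72, 232, 120, 0, 320, 256, 232] -> -72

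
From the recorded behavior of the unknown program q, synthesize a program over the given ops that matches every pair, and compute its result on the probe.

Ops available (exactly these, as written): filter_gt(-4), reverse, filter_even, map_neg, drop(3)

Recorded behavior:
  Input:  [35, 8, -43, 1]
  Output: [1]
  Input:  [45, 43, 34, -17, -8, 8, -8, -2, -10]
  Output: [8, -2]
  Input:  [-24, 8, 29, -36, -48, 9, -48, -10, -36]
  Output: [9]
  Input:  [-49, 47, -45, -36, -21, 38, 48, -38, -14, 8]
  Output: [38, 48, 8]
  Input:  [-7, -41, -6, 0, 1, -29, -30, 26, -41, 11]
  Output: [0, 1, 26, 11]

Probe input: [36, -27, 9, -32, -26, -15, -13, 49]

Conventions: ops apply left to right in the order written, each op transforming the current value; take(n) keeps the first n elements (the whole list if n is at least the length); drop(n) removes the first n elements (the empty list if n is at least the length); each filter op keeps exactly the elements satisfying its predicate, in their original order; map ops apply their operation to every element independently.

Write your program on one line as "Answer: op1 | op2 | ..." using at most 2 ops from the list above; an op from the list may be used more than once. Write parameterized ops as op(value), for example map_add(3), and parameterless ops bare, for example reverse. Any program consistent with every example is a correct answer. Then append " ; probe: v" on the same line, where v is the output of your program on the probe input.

drop(3) | filter_gt(-4) ; probe: [49]

Check, running the answer program on each example:
  [35, 8, -43, 1] -> [1] -> [1]
  [45, 43, 34, -17, -8, 8, -8, -2, -10] -> [-17, -8, 8, -8, -2, -10] -> [8, -2]
  [-24, 8, 29, -36, -48, 9, -48, -10, -36] -> [-36, -48, 9, -48, -10, -36] -> [9]
  [-49, 47, -45, -36, -21, 38, 48, -38, -14, 8] -> [-36, -21, 38, 48, -38, -14, 8] -> [38, 48, 8]
  [-7, -41, -6, 0, 1, -29, -30, 26, -41, 11] -> [0, 1, -29, -30, 26, -41, 11] -> [0, 1, 26, 11]
  probe: [36, -27, 9, -32, -26, -15, -13, 49] -> [-32, -26, -15, -13, 49] -> [49]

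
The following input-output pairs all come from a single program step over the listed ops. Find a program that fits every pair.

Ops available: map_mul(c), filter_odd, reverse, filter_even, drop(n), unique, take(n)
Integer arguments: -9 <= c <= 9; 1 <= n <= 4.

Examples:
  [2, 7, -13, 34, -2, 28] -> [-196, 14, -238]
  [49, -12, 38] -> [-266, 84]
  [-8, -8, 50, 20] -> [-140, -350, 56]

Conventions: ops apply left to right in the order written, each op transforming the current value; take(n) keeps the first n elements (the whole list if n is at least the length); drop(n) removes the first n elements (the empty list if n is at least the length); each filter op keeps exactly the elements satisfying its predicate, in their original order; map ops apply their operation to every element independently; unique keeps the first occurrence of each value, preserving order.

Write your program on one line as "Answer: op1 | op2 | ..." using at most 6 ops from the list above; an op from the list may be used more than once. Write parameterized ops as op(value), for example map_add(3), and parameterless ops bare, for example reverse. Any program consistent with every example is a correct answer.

filter_even | reverse | unique | map_mul(-7) | take(3)

Check, running the answer program on each example:
  [2, 7, -13, 34, -2, 28] -> [2, 34, -2, 28] -> [28, -2, 34, 2] -> [28, -2, 34, 2] -> [-196, 14, -238, -14] -> [-196, 14, -238]
  [49, -12, 38] -> [-12, 38] -> [38, -12] -> [38, -12] -> [-266, 84] -> [-266, 84]
  [-8, -8, 50, 20] -> [-8, -8, 50, 20] -> [20, 50, -8, -8] -> [20, 50, -8] -> [-140, -350, 56] -> [-140, -350, 56]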